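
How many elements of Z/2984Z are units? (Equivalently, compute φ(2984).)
Z/2984Z has φ(2984) = 1488 units

An element a ∈ Z/2984Z is a unit iff gcd(a, 2984) = 1, so the number of units is φ(2984). φ is multiplicative, with φ(p^e) = p^e − p^(e−1). Factorise 2984 = 2^3 · 373. Then
  φ(2984) = (2^3 − 2^2) · (373 − 1) = 4 · 372 = 1488.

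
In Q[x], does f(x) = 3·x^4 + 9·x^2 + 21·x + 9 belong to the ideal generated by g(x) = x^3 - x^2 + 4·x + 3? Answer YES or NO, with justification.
In Q[x] the ideal (g) consists of all multiples of g, so f ∈ (g) iff g | f, i.e. iff the remainder of f on division by g is 0. Divide f by g (g is monic, so eliminate the leading term of the running remainder at each step):
  leading term 3·x^4: subtract (3·x)·g(x) = 3·x^4 - 3·x^3 + 12·x^2 + 9·x, leaving 3·x^3 - 3·x^2 + 12·x + 9
  leading term 3·x^3: subtract (3)·g(x) = 3·x^3 - 3·x^2 + 12·x + 9, leaving 0
The remainder is 0, so f(x) = g(x) · h(x) with h(x) = 3·x + 3. Hence g | f, i.e. f ∈ (g).

Final answer: YES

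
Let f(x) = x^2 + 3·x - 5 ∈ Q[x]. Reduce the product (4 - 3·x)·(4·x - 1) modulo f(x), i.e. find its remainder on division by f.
a · b ≡ 55·x - 64 (mod f(x))

First multiply in Q[x] without reducing: a · b = -12·x^2 + 19·x - 4. Now divide by f(x) = x^2 + 3·x - 5, eliminating the leading term at each step:
  leading term -12·x^2: subtract (-12)·f(x) = -12·x^2 - 36·x + 60, leaving 55·x - 64
The degree is now < 2, so this is the remainder. Hence a · b ≡ 55·x - 64 in Q[x]/(f).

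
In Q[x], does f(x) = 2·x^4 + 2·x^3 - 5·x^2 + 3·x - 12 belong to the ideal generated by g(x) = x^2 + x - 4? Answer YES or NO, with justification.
YES

In Q[x] the ideal (g) consists of all multiples of g, so f ∈ (g) iff g | f, i.e. iff the remainder of f on division by g is 0. Divide f by g (g is monic, so eliminate the leading term of the running remainder at each step):
  leading term 2·x^4: subtract (2·x^2)·g(x) = 2·x^4 + 2·x^3 - 8·x^2, leaving 3·x^2 + 3·x - 12
  leading term 3·x^2: subtract (3)·g(x) = 3·x^2 + 3·x - 12, leaving 0
The remainder is 0, so f(x) = g(x) · h(x) with h(x) = 2·x^2 + 3. Hence g | f, i.e. f ∈ (g).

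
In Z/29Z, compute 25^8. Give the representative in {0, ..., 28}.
25

Use repeated squaring. Binary(8) = 1000. Walk through the bits of the exponent 8 left-to-right: at each bit after the leading one, square the running value, then multiply by 25 if the bit is 1 (always reducing mod 29):
  bit 1 = 1 (leading): start with 25.
  bit 2 = 0: square 25^2 = 625 ≡ 16 (mod 29).
  bit 3 = 0: square 16^2 = 256 ≡ 24 (mod 29).
  bit 4 = 0: square 24^2 = 576 ≡ 25 (mod 29).
Final value: 25^8 ≡ 25 (mod 29).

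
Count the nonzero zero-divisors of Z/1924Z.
Z/1924Z has 1059 nonzero zero-divisors

In Z/1924Z each nonzero element is either a unit (gcd with 1924 is 1) or a zero-divisor (gcd > 1). The number of units is φ(1924): factorise 1924 = 2^2 · 13 · 37, so φ(1924) = (2^2 − 2^1) · (13 − 1) · (37 − 1) = 2 · 12 · 36 = 864. The nonzero elements number 1924 − 1 = 1923. Hence the nonzero zero-divisors number 1923 − 864 = 1059.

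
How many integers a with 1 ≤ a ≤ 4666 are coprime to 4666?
The number of a ∈ {1, ..., 4666} with gcd(a, 4666) = 1 is by definition Euler's totient φ(4666). φ is multiplicative, with φ(p^e) = p^e − p^(e−1). Factorise 4666 = 2 · 2333. Then
  φ(4666) = (2 − 1) · (2333 − 1) = 1 · 2332 = 2332.
So there are 2332 such integers.

Final answer: 2332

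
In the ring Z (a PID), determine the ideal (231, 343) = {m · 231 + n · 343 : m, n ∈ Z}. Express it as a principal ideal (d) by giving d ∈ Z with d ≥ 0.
(231, 343) = (7); d = 7

In the PID Z, (a, b) is generated by gcd(a, b). Compute gcd(343, 231) with the extended Euclidean algorithm, tracking rows (r, s, t) with s·343 + t·231 = r:
  row A: (343, 1, 0)   [1·343 + 0·231 = 343]
  row B: (231, 0, 1)   [0·343 + 1·231 = 231]
  343 = 1·231 + 112   → row C = row A − 1·row B = (112, 1, −1)   [check: 1·343 − 1·231 = 112]
  231 = 2·112 + 7   → row D = row B − 2·row C = (7, −2, 3)   [check: −2·343 + 3·231 = 7]
  112 = 16·7 + 0   → remainder 0, stop. gcd = 7 (last nonzero row D).
So gcd(231, 343) = 7, with Bézout identity −2·343 + 3·231 = 7. Containment (⊇): the Bézout identity exhibits 7 as an element of (231, 343), giving (7) ⊆ (231, 343). Containment (⊆): since 7 | 231 and 7 | 343 (231 = 7·33, 343 = 7·49), every Z-linear combination of 231 and 343 is divisible by 7, so (231, 343) ⊆ (7). Therefore (231, 343) = (7), d = 7.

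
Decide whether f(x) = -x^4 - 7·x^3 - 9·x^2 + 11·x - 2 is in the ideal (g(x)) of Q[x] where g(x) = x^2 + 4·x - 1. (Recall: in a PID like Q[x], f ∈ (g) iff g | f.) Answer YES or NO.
In Q[x] the ideal (g) consists of all multiples of g, so f ∈ (g) iff g | f, i.e. iff the remainder of f on division by g is 0. Divide f by g (g is monic, so eliminate the leading term of the running remainder at each step):
  leading term -x^4: subtract (-x^2)·g(x) = -x^4 - 4·x^3 + x^2, leaving -3·x^3 - 10·x^2 + 11·x - 2
  leading term -3·x^3: subtract (-3·x)·g(x) = -3·x^3 - 12·x^2 + 3·x, leaving 2·x^2 + 8·x - 2
  leading term 2·x^2: subtract (2)·g(x) = 2·x^2 + 8·x - 2, leaving 0
The remainder is 0, so f(x) = g(x) · h(x) with h(x) = -x^2 - 3·x + 2. Hence g | f, i.e. f ∈ (g).

Final answer: YES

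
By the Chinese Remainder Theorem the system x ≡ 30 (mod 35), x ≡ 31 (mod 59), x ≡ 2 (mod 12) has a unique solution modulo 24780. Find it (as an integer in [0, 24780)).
The moduli 35, 59, 12 are pairwise coprime, so by the CRT there is a unique solution mod 35·59·12 = 24780.
Solve by successive substitution. Start with x ≡ 30 (mod 35).
  Combine with x ≡ 31 (mod 59): write x = 30 + 35·t and require 30 + 35·t ≡ 31 (mod 59), i.e. 35·t ≡ 31 − 30 ≡ 1 (mod 59). Since 35^(−1) ≡ 27 (mod 59), t ≡ 27·1 ≡ 27 (mod 59). So x ≡ 30 + 35·27 = 975 (mod 2065).
  Combine with x ≡ 2 (mod 12): write x = 975 + 2065·t and require 975 + 2065·t ≡ 2 (mod 12), i.e. 2065·t ≡ 2 − 975 ≡ 11 (mod 12). Since 2065^(−1) ≡ 1 (mod 12) (2065 ≡ 1 (mod 12)), t ≡ 1·11 ≡ 11 (mod 12). So x ≡ 975 + 2065·11 = 23690 (mod 24780).
Unique solution in [0, 24780): x = 23690.

Final answer: x ≡ 23690 (mod 24780); the representative in [0, 24780) is 23690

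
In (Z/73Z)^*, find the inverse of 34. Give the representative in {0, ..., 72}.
34^(−1) ≡ 58 (mod 73)

Apply the extended Euclidean algorithm to (73, 34), tracking rows (r, s, t) with s·73 + t·34 = r. Each division r_prev = q·r_cur + r_new produces the new row as (previous row) − q·(current row):
  row A: (73, 1, 0)   [1·73 + 0·34 = 73]
  row B: (34, 0, 1)   [0·73 + 1·34 = 34]
  73 = 2·34 + 5   → row C = row A − 2·row B = (5, 1, −2)   [check: 1·73 − 2·34 = 5]
  34 = 6·5 + 4   → row D = row B − 6·row C = (4, −6, 13)   [check: −6·73 + 13·34 = 4]
  5 = 1·4 + 1   → row E = row C − 1·row D = (1, 7, −15)   [check: 7·73 − 15·34 = 1]
  4 = 4·1 + 0   → remainder 0, stop. gcd = 1 (last nonzero row E).
The gcd is 1, so 34 is invertible mod 73. The last nonzero row gives 7·73 − 15·34 = 1, so t = −15. So 34^(−1) ≡ −15 ≡ 58 (mod 73). Verify: 34 · 58 = 1972 ≡ 1 (mod 73). ✓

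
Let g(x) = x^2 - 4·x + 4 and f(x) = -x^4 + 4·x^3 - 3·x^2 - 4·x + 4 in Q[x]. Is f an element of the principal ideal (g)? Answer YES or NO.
YES

In Q[x] the ideal (g) consists of all multiples of g, so f ∈ (g) iff g | f, i.e. iff the remainder of f on division by g is 0. Divide f by g (g is monic, so eliminate the leading term of the running remainder at each step):
  leading term -x^4: subtract (-x^2)·g(x) = -x^4 + 4·x^3 - 4·x^2, leaving x^2 - 4·x + 4
  leading term x^2: subtract (1)·g(x) = x^2 - 4·x + 4, leaving 0
The remainder is 0, so f(x) = g(x) · h(x) with h(x) = 1 - x^2. Hence g | f, i.e. f ∈ (g).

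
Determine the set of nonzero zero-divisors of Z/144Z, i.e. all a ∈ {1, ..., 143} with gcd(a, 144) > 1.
An element a ∈ Z/144Z (with a ≠ 0) is a zero-divisor iff gcd(a, 144) > 1 (because a is a unit precisely when gcd(a, n) = 1, and in Z/nZ every nonzero, non-unit element is a zero-divisor). Scan a = 1, ..., 143 and keep those with gcd(a, 144) > 1:
  gcd(2, 144) = 2, gcd(3, 144) = 3, gcd(4, 144) = 4, gcd(6, 144) = 6, gcd(8, 144) = 8, gcd(9, 144) = 9, gcd(10, 144) = 2, gcd(12, 144) = 12, gcd(14, 144) = 2, gcd(15, 144) = 3, gcd(16, 144) = 16, gcd(18, 144) = 18, gcd(20, 144) = 4, gcd(21, 144) = 3, gcd(22, 144) = 2, gcd(24, 144) = 24, gcd(26, 144) = 2, gcd(27, 144) = 9, gcd(28, 144) = 4, gcd(30, 144) = 6, gcd(32, 144) = 16, gcd(33, 144) = 3, gcd(34, 144) = 2, gcd(36, 144) = 36, gcd(38, 144) = 2, gcd(39, 144) = 3, gcd(40, 144) = 8, gcd(42, 144) = 6, gcd(44, 144) = 4, gcd(45, 144) = 9, gcd(46, 144) = 2, gcd(48, 144) = 48, gcd(50, 144) = 2, gcd(51, 144) = 3, gcd(52, 144) = 4, gcd(54, 144) = 18, gcd(56, 144) = 8, gcd(57, 144) = 3, gcd(58, 144) = 2, gcd(60, 144) = 12, gcd(62, 144) = 2, gcd(63, 144) = 9, gcd(64, 144) = 16, gcd(66, 144) = 6, gcd(68, 144) = 4, gcd(69, 144) = 3, gcd(70, 144) = 2, gcd(72, 144) = 72, gcd(74, 144) = 2, gcd(75, 144) = 3, gcd(76, 144) = 4, gcd(78, 144) = 6, gcd(80, 144) = 16, gcd(81, 144) = 9, gcd(82, 144) = 2, gcd(84, 144) = 12, gcd(86, 144) = 2, gcd(87, 144) = 3, gcd(88, 144) = 8, gcd(90, 144) = 18, gcd(92, 144) = 4, gcd(93, 144) = 3, gcd(94, 144) = 2, gcd(96, 144) = 48, gcd(98, 144) = 2, gcd(99, 144) = 9, gcd(100, 144) = 4, gcd(102, 144) = 6, gcd(104, 144) = 8, gcd(105, 144) = 3, gcd(106, 144) = 2, gcd(108, 144) = 36, gcd(110, 144) = 2, gcd(111, 144) = 3, gcd(112, 144) = 16, gcd(114, 144) = 6, gcd(116, 144) = 4, gcd(117, 144) = 9, gcd(118, 144) = 2, gcd(120, 144) = 24, gcd(122, 144) = 2, gcd(123, 144) = 3, gcd(124, 144) = 4, gcd(126, 144) = 18, gcd(128, 144) = 16, gcd(129, 144) = 3, gcd(130, 144) = 2, gcd(132, 144) = 12, gcd(134, 144) = 2, gcd(135, 144) = 9, gcd(136, 144) = 8, gcd(138, 144) = 6, gcd(140, 144) = 4, gcd(141, 144) = 3, gcd(142, 144) = 2.
All other a ∈ {1, ..., 143} have gcd(a, 144) = 1 and are units. So the nonzero zero-divisors are exactly the 95 values of a appearing in this scan.

Final answer: nonzero zero-divisors of Z/144Z = {2, 3, 4, 6, 8, 9, 10, 12, 14, 15, 16, 18, 20, 21, 22, 24, 26, 27, 28, 30, 32, 33, 34, 36, 38, 39, 40, 42, 44, 45, 46, 48, 50, 51, 52, 54, 56, 57, 58, 60, 62, 63, 64, 66, 68, 69, 70, 72, 74, 75, 76, 78, 80, 81, 82, 84, 86, 87, 88, 90, 92, 93, 94, 96, 98, 99, 100, 102, 104, 105, 106, 108, 110, 111, 112, 114, 116, 117, 118, 120, 122, 123, 124, 126, 128, 129, 130, 132, 134, 135, 136, 138, 140, 141, 142}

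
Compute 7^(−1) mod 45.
Apply the extended Euclidean algorithm to (45, 7), tracking rows (r, s, t) with s·45 + t·7 = r. Each division r_prev = q·r_cur + r_new produces the new row as (previous row) − q·(current row):
  row A: (45, 1, 0)   [1·45 + 0·7 = 45]
  row B: (7, 0, 1)   [0·45 + 1·7 = 7]
  45 = 6·7 + 3   → row C = row A − 6·row B = (3, 1, −6)   [check: 1·45 − 6·7 = 3]
  7 = 2·3 + 1   → row D = row B − 2·row C = (1, −2, 13)   [check: −2·45 + 13·7 = 1]
  3 = 3·1 + 0   → remainder 0, stop. gcd = 1 (last nonzero row D).
The gcd is 1, so 7 is invertible mod 45. The last nonzero row gives −2·45 + 13·7 = 1, so t = 13. So 7^(−1) ≡ 13 (mod 45). Verify: 7 · 13 = 91 ≡ 1 (mod 45). ✓

Final answer: 7^(−1) ≡ 13 (mod 45)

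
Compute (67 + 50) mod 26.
Reduce the summands first: 67 ≡ 15, 50 ≡ 24 (mod 26), so 67 + 50 ≡ 15 + 24 (mod 26). 15 + 24 = 39; 39 = 1·26 + 13, so (67 + 50) mod 26 = 13.

Final answer: 13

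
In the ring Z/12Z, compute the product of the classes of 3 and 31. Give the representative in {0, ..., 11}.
9

Reduce the factors first: 31 ≡ 7 (mod 12), so 3 · 31 ≡ 3 · 7 (mod 12). 3 · 7 = 21. Dividing by 12: 21 = 1·12 + 9. So (3 · 31) mod 12 = 9.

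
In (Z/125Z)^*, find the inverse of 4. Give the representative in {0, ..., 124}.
Apply the extended Euclidean algorithm to (125, 4), tracking rows (r, s, t) with s·125 + t·4 = r. Each division r_prev = q·r_cur + r_new produces the new row as (previous row) − q·(current row):
  row A: (125, 1, 0)   [1·125 + 0·4 = 125]
  row B: (4, 0, 1)   [0·125 + 1·4 = 4]
  125 = 31·4 + 1   → row C = row A − 31·row B = (1, 1, −31)   [check: 1·125 − 31·4 = 1]
  4 = 4·1 + 0   → remainder 0, stop. gcd = 1 (last nonzero row C).
The gcd is 1, so 4 is invertible mod 125. The last nonzero row gives 1·125 − 31·4 = 1, so t = −31. So 4^(−1) ≡ −31 ≡ 94 (mod 125). Verify: 4 · 94 = 376 ≡ 1 (mod 125). ✓

Final answer: 4^(−1) ≡ 94 (mod 125)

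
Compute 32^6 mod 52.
Use repeated squaring. Binary(6) = 110. Walk through the bits of the exponent 6 left-to-right: at each bit after the leading one, square the running value, then multiply by 32 if the bit is 1 (always reducing mod 52):
  bit 1 = 1 (leading): start with 32.
  bit 2 = 1: square 32^2 = 1024 ≡ 36; bit is 1, so multiply 36·32 = 1152 ≡ 8 (mod 52).
  bit 3 = 0: square 8^2 = 64 ≡ 12 (mod 52).
Final value: 32^6 ≡ 12 (mod 52).

Final answer: 12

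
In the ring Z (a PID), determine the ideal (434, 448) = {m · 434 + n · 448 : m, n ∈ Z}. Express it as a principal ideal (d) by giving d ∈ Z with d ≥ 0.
In the PID Z, (a, b) is generated by gcd(a, b). Compute gcd(448, 434) with the extended Euclidean algorithm, tracking rows (r, s, t) with s·448 + t·434 = r:
  row A: (448, 1, 0)   [1·448 + 0·434 = 448]
  row B: (434, 0, 1)   [0·448 + 1·434 = 434]
  448 = 1·434 + 14   → row C = row A − 1·row B = (14, 1, −1)   [check: 1·448 − 1·434 = 14]
  434 = 31·14 + 0   → remainder 0, stop. gcd = 14 (last nonzero row C).
So gcd(434, 448) = 14, with Bézout identity 1·448 − 1·434 = 14. Containment (⊇): the Bézout identity exhibits 14 as an element of (434, 448), giving (14) ⊆ (434, 448). Containment (⊆): since 14 | 434 and 14 | 448 (434 = 14·31, 448 = 14·32), every Z-linear combination of 434 and 448 is divisible by 14, so (434, 448) ⊆ (14). Therefore (434, 448) = (14), d = 14.

Final answer: (434, 448) = (14); d = 14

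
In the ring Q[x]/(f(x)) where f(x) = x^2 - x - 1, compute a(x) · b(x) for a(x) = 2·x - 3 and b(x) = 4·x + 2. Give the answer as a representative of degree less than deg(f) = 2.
First multiply in Q[x] without reducing: a · b = 8·x^2 - 8·x - 6. Now divide by f(x) = x^2 - x - 1, eliminating the leading term at each step:
  leading term 8·x^2: subtract (8)·f(x) = 8·x^2 - 8·x - 8, leaving 2
The degree is now < 2, so this is the remainder. Hence a · b ≡ 2 in Q[x]/(f).

Final answer: a · b ≡ 2 (mod f(x))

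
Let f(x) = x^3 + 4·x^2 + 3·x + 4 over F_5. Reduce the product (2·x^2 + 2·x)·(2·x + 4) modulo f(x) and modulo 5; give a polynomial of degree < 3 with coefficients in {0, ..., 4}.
Multiply as integer polynomials: a · b = 4·x^3 + 12·x^2 + 8·x. Reducing coefficients mod 5: a · b ≡ 4·x^3 + 2·x^2 + 3·x. Now divide by f(x) = x^3 + 4·x^2 + 3·x + 4 in F_5[x], eliminating the leading term at each step:
  leading term 4·x^3: subtract (4)·f(x) = 4·x^3 + x^2 + 2·x + 1, leaving x^2 + x + 4 (coefficients mod 5)
The degree is now < 3, so this is the remainder. Hence a · b ≡ x^2 + x + 4 in F_5[x]/(f).

Final answer: a · b ≡ x^2 + x + 4 (mod f(x))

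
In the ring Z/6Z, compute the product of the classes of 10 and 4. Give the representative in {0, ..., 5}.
4

Reduce the factors first: 10 ≡ 4 (mod 6), so 10 · 4 ≡ 4 · 4 (mod 6). 4 · 4 = 16. Dividing by 6: 16 = 2·6 + 4. So (10 · 4) mod 6 = 4.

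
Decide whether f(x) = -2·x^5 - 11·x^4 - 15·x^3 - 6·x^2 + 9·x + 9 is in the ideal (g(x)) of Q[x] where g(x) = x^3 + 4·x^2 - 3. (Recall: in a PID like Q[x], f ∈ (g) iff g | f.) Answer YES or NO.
YES

In Q[x] the ideal (g) consists of all multiples of g, so f ∈ (g) iff g | f, i.e. iff the remainder of f on division by g is 0. Divide f by g (g is monic, so eliminate the leading term of the running remainder at each step):
  leading term -2·x^5: subtract (-2·x^2)·g(x) = -2·x^5 - 8·x^4 + 6·x^2, leaving -3·x^4 - 15·x^3 - 12·x^2 + 9·x + 9
  leading term -3·x^4: subtract (-3·x)·g(x) = -3·x^4 - 12·x^3 + 9·x, leaving -3·x^3 - 12·x^2 + 9
  leading term -3·x^3: subtract (-3)·g(x) = -3·x^3 - 12·x^2 + 9, leaving 0
The remainder is 0, so f(x) = g(x) · h(x) with h(x) = -2·x^2 - 3·x - 3. Hence g | f, i.e. f ∈ (g).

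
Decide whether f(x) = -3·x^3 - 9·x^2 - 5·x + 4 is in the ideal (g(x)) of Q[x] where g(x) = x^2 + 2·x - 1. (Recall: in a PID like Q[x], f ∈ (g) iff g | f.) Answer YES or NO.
NO

In Q[x] the ideal (g) consists of all multiples of g, so f ∈ (g) iff g | f, i.e. iff the remainder of f on division by g is 0. Divide f by g (g is monic, so eliminate the leading term of the running remainder at each step):
  leading term -3·x^3: subtract (-3·x)·g(x) = -3·x^3 - 6·x^2 + 3·x, leaving -3·x^2 - 8·x + 4
  leading term -3·x^2: subtract (-3)·g(x) = -3·x^2 - 6·x + 3, leaving 1 - 2·x
The remainder r(x) = 1 - 2·x ≠ 0 (and deg r < deg g), so g ∤ f, i.e. f ∉ (g).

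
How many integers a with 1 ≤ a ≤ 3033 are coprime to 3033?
The number of a ∈ {1, ..., 3033} with gcd(a, 3033) = 1 is by definition Euler's totient φ(3033). φ is multiplicative, with φ(p^e) = p^e − p^(e−1). Factorise 3033 = 3^2 · 337. Then
  φ(3033) = (3^2 − 3^1) · (337 − 1) = 6 · 336 = 2016.
So there are 2016 such integers.

Final answer: 2016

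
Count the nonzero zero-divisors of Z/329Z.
In Z/329Z each nonzero element is either a unit (gcd with 329 is 1) or a zero-divisor (gcd > 1). The number of units is φ(329): factorise 329 = 7 · 47, so φ(329) = (7 − 1) · (47 − 1) = 6 · 46 = 276. The nonzero elements number 329 − 1 = 328. Hence the nonzero zero-divisors number 328 − 276 = 52.

Final answer: Z/329Z has 52 nonzero zero-divisors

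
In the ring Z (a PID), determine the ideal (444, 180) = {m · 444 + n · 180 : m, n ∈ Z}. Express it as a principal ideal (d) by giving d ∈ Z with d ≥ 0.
In the PID Z, (a, b) is generated by gcd(a, b). Compute gcd(444, 180) with the extended Euclidean algorithm, tracking rows (r, s, t) with s·444 + t·180 = r:
  row A: (444, 1, 0)   [1·444 + 0·180 = 444]
  row B: (180, 0, 1)   [0·444 + 1·180 = 180]
  444 = 2·180 + 84   → row C = row A − 2·row B = (84, 1, −2)   [check: 1·444 − 2·180 = 84]
  180 = 2·84 + 12   → row D = row B − 2·row C = (12, −2, 5)   [check: −2·444 + 5·180 = 12]
  84 = 7·12 + 0   → remainder 0, stop. gcd = 12 (last nonzero row D).
So gcd(444, 180) = 12, with Bézout identity −2·444 + 5·180 = 12. Containment (⊇): the Bézout identity exhibits 12 as an element of (444, 180), giving (12) ⊆ (444, 180). Containment (⊆): since 12 | 444 and 12 | 180 (444 = 12·37, 180 = 12·15), every Z-linear combination of 444 and 180 is divisible by 12, so (444, 180) ⊆ (12). Therefore (444, 180) = (12), d = 12.

Final answer: (444, 180) = (12); d = 12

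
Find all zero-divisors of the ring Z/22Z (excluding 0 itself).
nonzero zero-divisors of Z/22Z = {2, 4, 6, 8, 10, 11, 12, 14, 16, 18, 20}

An element a ∈ Z/22Z (with a ≠ 0) is a zero-divisor iff gcd(a, 22) > 1 (because a is a unit precisely when gcd(a, n) = 1, and in Z/nZ every nonzero, non-unit element is a zero-divisor). Scan a = 1, ..., 21 and keep those with gcd(a, 22) > 1:
  gcd(2, 22) = 2, gcd(4, 22) = 2, gcd(6, 22) = 2, gcd(8, 22) = 2, gcd(10, 22) = 2, gcd(11, 22) = 11, gcd(12, 22) = 2, gcd(14, 22) = 2, gcd(16, 22) = 2, gcd(18, 22) = 2, gcd(20, 22) = 2.
All other a ∈ {1, ..., 21} have gcd(a, 22) = 1 and are units. So the nonzero zero-divisors are exactly the 11 values of a appearing in this scan.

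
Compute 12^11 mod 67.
Use repeated squaring. Binary(11) = 1011. Walk through the bits of the exponent 11 left-to-right: at each bit after the leading one, square the running value, then multiply by 12 if the bit is 1 (always reducing mod 67):
  bit 1 = 1 (leading): start with 12.
  bit 2 = 0: square 12^2 = 144 ≡ 10 (mod 67).
  bit 3 = 1: square 10^2 = 100 ≡ 33; bit is 1, so multiply 33·12 = 396 ≡ 61 (mod 67).
  bit 4 = 1: square 61^2 = 3721 ≡ 36; bit is 1, so multiply 36·12 = 432 ≡ 30 (mod 67).
Final value: 12^11 ≡ 30 (mod 67).

Final answer: 30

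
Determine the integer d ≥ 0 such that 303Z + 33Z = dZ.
(303, 33) = (3); d = 3

In the PID Z, (a, b) is generated by gcd(a, b). Compute gcd(303, 33) with the extended Euclidean algorithm, tracking rows (r, s, t) with s·303 + t·33 = r:
  row A: (303, 1, 0)   [1·303 + 0·33 = 303]
  row B: (33, 0, 1)   [0·303 + 1·33 = 33]
  303 = 9·33 + 6   → row C = row A − 9·row B = (6, 1, −9)   [check: 1·303 − 9·33 = 6]
  33 = 5·6 + 3   → row D = row B − 5·row C = (3, −5, 46)   [check: −5·303 + 46·33 = 3]
  6 = 2·3 + 0   → remainder 0, stop. gcd = 3 (last nonzero row D).
So gcd(303, 33) = 3, with Bézout identity −5·303 + 46·33 = 3. Containment (⊇): the Bézout identity exhibits 3 as an element of (303, 33), giving (3) ⊆ (303, 33). Containment (⊆): since 3 | 303 and 3 | 33 (303 = 3·101, 33 = 3·11), every Z-linear combination of 303 and 33 is divisible by 3, so (303, 33) ⊆ (3). Therefore (303, 33) = (3), d = 3.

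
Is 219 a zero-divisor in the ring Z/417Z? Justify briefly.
gcd(219, 417) = 3 > 1, so 219 is not a unit in Z/417Z. In Z/nZ every nonzero non-unit is a zero-divisor: explicitly, take b = 417/gcd = 139 ≠ 0 (mod 417); then 219·139 = 30441 = 73·417, i.e. 219·139 ≡ 0 (mod 417). So 219 is a zero-divisor.

Final answer: YES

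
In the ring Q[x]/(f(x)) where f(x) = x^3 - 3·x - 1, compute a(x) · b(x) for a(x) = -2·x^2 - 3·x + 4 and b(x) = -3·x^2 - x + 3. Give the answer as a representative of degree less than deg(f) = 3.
a · b ≡ 3·x^2 + 26·x + 23 (mod f(x))

First multiply in Q[x] without reducing: a · b = 6·x^4 + 11·x^3 - 15·x^2 - 13·x + 12. Now divide by f(x) = x^3 - 3·x - 1, eliminating the leading term at each step:
  leading term 6·x^4: subtract (6·x)·f(x) = 6·x^4 - 18·x^2 - 6·x, leaving 11·x^3 + 3·x^2 - 7·x + 12
  leading term 11·x^3: subtract (11)·f(x) = 11·x^3 - 33·x - 11, leaving 3·x^2 + 26·x + 23
The degree is now < 3, so this is the remainder. Hence a · b ≡ 3·x^2 + 26·x + 23 in Q[x]/(f).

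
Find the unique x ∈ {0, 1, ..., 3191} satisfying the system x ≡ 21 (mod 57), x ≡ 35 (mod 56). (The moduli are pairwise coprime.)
x ≡ 819 (mod 3192); the representative in [0, 3192) is 819

The moduli 57, 56 are pairwise coprime, so by the CRT there is a unique solution mod 57·56 = 3192.
Solve by successive substitution. Start with x ≡ 21 (mod 57).
  Combine with x ≡ 35 (mod 56): write x = 21 + 57·t and require 21 + 57·t ≡ 35 (mod 56), i.e. 57·t ≡ 35 − 21 ≡ 14 (mod 56). Since 57^(−1) ≡ 1 (mod 56) (57 ≡ 1 (mod 56)), t ≡ 1·14 ≡ 14 (mod 56). So x ≡ 21 + 57·14 = 819 (mod 3192).
Unique solution in [0, 3192): x = 819.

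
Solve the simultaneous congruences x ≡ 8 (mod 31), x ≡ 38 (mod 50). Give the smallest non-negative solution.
The moduli 31, 50 are pairwise coprime, so by the CRT there is a unique solution mod 31·50 = 1550.
Solve by successive substitution. Start with x ≡ 8 (mod 31).
  Combine with x ≡ 38 (mod 50): write x = 8 + 31·t and require 8 + 31·t ≡ 38 (mod 50), i.e. 31·t ≡ 38 − 8 ≡ 30 (mod 50). Since 31^(−1) ≡ 21 (mod 50), t ≡ 21·30 ≡ 30 (mod 50). So x ≡ 8 + 31·30 = 938 (mod 1550).
Unique solution in [0, 1550): x = 938.

Final answer: x ≡ 938 (mod 1550); the representative in [0, 1550) is 938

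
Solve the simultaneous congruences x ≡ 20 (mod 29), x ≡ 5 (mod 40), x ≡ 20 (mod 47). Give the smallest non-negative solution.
x ≡ 47725 (mod 54520); the representative in [0, 54520) is 47725

The moduli 29, 40, 47 are pairwise coprime, so by the CRT there is a unique solution mod 29·40·47 = 54520.
Solve by successive substitution. Start with x ≡ 20 (mod 29).
  Combine with x ≡ 5 (mod 40): write x = 20 + 29·t and require 20 + 29·t ≡ 5 (mod 40), i.e. 29·t ≡ 5 − 20 ≡ 25 (mod 40). Since 29^(−1) ≡ 29 (mod 40), t ≡ 29·25 ≡ 5 (mod 40). So x ≡ 20 + 29·5 = 165 (mod 1160).
  Combine with x ≡ 20 (mod 47): write x = 165 + 1160·t and require 165 + 1160·t ≡ 20 (mod 47), i.e. 1160·t ≡ 20 − 165 ≡ 43 (mod 47). Since 1160^(−1) ≡ 25 (mod 47) (1160 ≡ 32 (mod 47)), t ≡ 25·43 ≡ 41 (mod 47). So x ≡ 165 + 1160·41 = 47725 (mod 54520).
Unique solution in [0, 54520): x = 47725.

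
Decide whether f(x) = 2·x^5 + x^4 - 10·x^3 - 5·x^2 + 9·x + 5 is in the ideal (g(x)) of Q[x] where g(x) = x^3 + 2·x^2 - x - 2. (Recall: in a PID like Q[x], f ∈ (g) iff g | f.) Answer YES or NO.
In Q[x] the ideal (g) consists of all multiples of g, so f ∈ (g) iff g | f, i.e. iff the remainder of f on division by g is 0. Divide f by g (g is monic, so eliminate the leading term of the running remainder at each step):
  leading term 2·x^5: subtract (2·x^2)·g(x) = 2·x^5 + 4·x^4 - 2·x^3 - 4·x^2, leaving -3·x^4 - 8·x^3 - x^2 + 9·x + 5
  leading term -3·x^4: subtract (-3·x)·g(x) = -3·x^4 - 6·x^3 + 3·x^2 + 6·x, leaving -2·x^3 - 4·x^2 + 3·x + 5
  leading term -2·x^3: subtract (-2)·g(x) = -2·x^3 - 4·x^2 + 2·x + 4, leaving x + 1
The remainder r(x) = x + 1 ≠ 0 (and deg r < deg g), so g ∤ f, i.e. f ∉ (g).

Final answer: NO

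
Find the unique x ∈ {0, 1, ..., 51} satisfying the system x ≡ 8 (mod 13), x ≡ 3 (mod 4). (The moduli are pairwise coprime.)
x ≡ 47 (mod 52); the representative in [0, 52) is 47

The moduli 13, 4 are pairwise coprime, so by the CRT there is a unique solution mod 13·4 = 52.
Solve by successive substitution. Start with x ≡ 8 (mod 13).
  Combine with x ≡ 3 (mod 4): write x = 8 + 13·t and require 8 + 13·t ≡ 3 (mod 4), i.e. 13·t ≡ 3 − 8 ≡ 3 (mod 4). Since 13^(−1) ≡ 1 (mod 4) (13 ≡ 1 (mod 4)), t ≡ 1·3 ≡ 3 (mod 4). So x ≡ 8 + 13·3 = 47 (mod 52).
Unique solution in [0, 52): x = 47.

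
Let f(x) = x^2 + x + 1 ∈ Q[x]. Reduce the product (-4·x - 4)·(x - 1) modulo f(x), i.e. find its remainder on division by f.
a · b ≡ 4·x + 8 (mod f(x))

First multiply in Q[x] without reducing: a · b = 4 - 4·x^2. Now divide by f(x) = x^2 + x + 1, eliminating the leading term at each step:
  leading term -4·x^2: subtract (-4)·f(x) = -4·x^2 - 4·x - 4, leaving 4·x + 8
The degree is now < 2, so this is the remainder. Hence a · b ≡ 4·x + 8 in Q[x]/(f).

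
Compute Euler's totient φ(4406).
φ(4406) = 2202

φ is multiplicative, with φ(p^e) = p^e − p^(e−1). Factorise 4406 = 2 · 2203. Then
  φ(4406) = (2 − 1) · (2203 − 1) = 1 · 2202 = 2202.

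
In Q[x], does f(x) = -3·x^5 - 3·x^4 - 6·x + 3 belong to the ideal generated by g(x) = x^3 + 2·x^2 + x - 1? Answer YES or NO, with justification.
In Q[x] the ideal (g) consists of all multiples of g, so f ∈ (g) iff g | f, i.e. iff the remainder of f on division by g is 0. Divide f by g (g is monic, so eliminate the leading term of the running remainder at each step):
  leading term -3·x^5: subtract (-3·x^2)·g(x) = -3·x^5 - 6·x^4 - 3·x^3 + 3·x^2, leaving 3·x^4 + 3·x^3 - 3·x^2 - 6·x + 3
  leading term 3·x^4: subtract (3·x)·g(x) = 3·x^4 + 6·x^3 + 3·x^2 - 3·x, leaving -3·x^3 - 6·x^2 - 3·x + 3
  leading term -3·x^3: subtract (-3)·g(x) = -3·x^3 - 6·x^2 - 3·x + 3, leaving 0
The remainder is 0, so f(x) = g(x) · h(x) with h(x) = -3·x^2 + 3·x - 3. Hence g | f, i.e. f ∈ (g).

Final answer: YES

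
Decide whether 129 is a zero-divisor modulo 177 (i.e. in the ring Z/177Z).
gcd(129, 177) = 3 > 1, so 129 is not a unit in Z/177Z. In Z/nZ every nonzero non-unit is a zero-divisor: explicitly, take b = 177/gcd = 59 ≠ 0 (mod 177); then 129·59 = 7611 = 43·177, i.e. 129·59 ≡ 0 (mod 177). So 129 is a zero-divisor.

Final answer: YES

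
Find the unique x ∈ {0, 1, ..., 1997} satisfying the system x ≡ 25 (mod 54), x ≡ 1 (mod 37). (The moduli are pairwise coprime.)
The moduli 54, 37 are pairwise coprime, so by the CRT there is a unique solution mod 54·37 = 1998.
Solve by successive substitution. Start with x ≡ 25 (mod 54).
  Combine with x ≡ 1 (mod 37): write x = 25 + 54·t and require 25 + 54·t ≡ 1 (mod 37), i.e. 54·t ≡ 1 − 25 ≡ 13 (mod 37). Since 54^(−1) ≡ 24 (mod 37) (54 ≡ 17 (mod 37)), t ≡ 24·13 ≡ 16 (mod 37). So x ≡ 25 + 54·16 = 889 (mod 1998).
Unique solution in [0, 1998): x = 889.

Final answer: x ≡ 889 (mod 1998); the representative in [0, 1998) is 889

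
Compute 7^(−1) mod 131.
Apply the extended Euclidean algorithm to (131, 7), tracking rows (r, s, t) with s·131 + t·7 = r. Each division r_prev = q·r_cur + r_new produces the new row as (previous row) − q·(current row):
  row A: (131, 1, 0)   [1·131 + 0·7 = 131]
  row B: (7, 0, 1)   [0·131 + 1·7 = 7]
  131 = 18·7 + 5   → row C = row A − 18·row B = (5, 1, −18)   [check: 1·131 − 18·7 = 5]
  7 = 1·5 + 2   → row D = row B − 1·row C = (2, −1, 19)   [check: −1·131 + 19·7 = 2]
  5 = 2·2 + 1   → row E = row C − 2·row D = (1, 3, −56)   [check: 3·131 − 56·7 = 1]
  2 = 2·1 + 0   → remainder 0, stop. gcd = 1 (last nonzero row E).
The gcd is 1, so 7 is invertible mod 131. The last nonzero row gives 3·131 − 56·7 = 1, so t = −56. So 7^(−1) ≡ −56 ≡ 75 (mod 131). Verify: 7 · 75 = 525 ≡ 1 (mod 131). ✓

Final answer: 7^(−1) ≡ 75 (mod 131)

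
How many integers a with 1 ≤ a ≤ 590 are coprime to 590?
The number of a ∈ {1, ..., 590} with gcd(a, 590) = 1 is by definition Euler's totient φ(590). φ is multiplicative, with φ(p^e) = p^e − p^(e−1). Factorise 590 = 2 · 5 · 59. Then
  φ(590) = (2 − 1) · (5 − 1) · (59 − 1) = 1 · 4 · 58 = 232.
So there are 232 such integers.

Final answer: 232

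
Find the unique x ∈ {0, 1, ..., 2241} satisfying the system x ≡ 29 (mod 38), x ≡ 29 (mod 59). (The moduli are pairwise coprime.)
x ≡ 29 (mod 2242); the representative in [0, 2242) is 29

The moduli 38, 59 are pairwise coprime, so by the CRT there is a unique solution mod 38·59 = 2242.
Solve by successive substitution. Start with x ≡ 29 (mod 38).
  Combine with x ≡ 29 (mod 59): write x = 29 + 38·t and require 29 + 38·t ≡ 29 (mod 59), i.e. 38·t ≡ 29 − 29 ≡ 0 (mod 59). Since 38^(−1) ≡ 14 (mod 59), t ≡ 14·0 ≡ 0 (mod 59). So x ≡ 29 + 38·0 = 29 (mod 2242).
Unique solution in [0, 2242): x = 29.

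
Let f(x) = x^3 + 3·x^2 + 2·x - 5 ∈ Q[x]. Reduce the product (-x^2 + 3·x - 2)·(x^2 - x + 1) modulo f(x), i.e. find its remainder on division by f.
a · b ≡ -25·x^2 - 14·x + 33 (mod f(x))

First multiply in Q[x] without reducing: a · b = -x^4 + 4·x^3 - 6·x^2 + 5·x - 2. Now divide by f(x) = x^3 + 3·x^2 + 2·x - 5, eliminating the leading term at each step:
  leading term -x^4: subtract (-x)·f(x) = -x^4 - 3·x^3 - 2·x^2 + 5·x, leaving 7·x^3 - 4·x^2 - 2
  leading term 7·x^3: subtract (7)·f(x) = 7·x^3 + 21·x^2 + 14·x - 35, leaving -25·x^2 - 14·x + 33
The degree is now < 3, so this is the remainder. Hence a · b ≡ -25·x^2 - 14·x + 33 in Q[x]/(f).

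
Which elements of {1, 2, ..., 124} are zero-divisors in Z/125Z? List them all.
nonzero zero-divisors of Z/125Z = {5, 10, 15, 20, 25, 30, 35, 40, 45, 50, 55, 60, 65, 70, 75, 80, 85, 90, 95, 100, 105, 110, 115, 120}

An element a ∈ Z/125Z (with a ≠ 0) is a zero-divisor iff gcd(a, 125) > 1 (because a is a unit precisely when gcd(a, n) = 1, and in Z/nZ every nonzero, non-unit element is a zero-divisor). Scan a = 1, ..., 124 and keep those with gcd(a, 125) > 1:
  gcd(5, 125) = 5, gcd(10, 125) = 5, gcd(15, 125) = 5, gcd(20, 125) = 5, gcd(25, 125) = 25, gcd(30, 125) = 5, gcd(35, 125) = 5, gcd(40, 125) = 5, gcd(45, 125) = 5, gcd(50, 125) = 25, gcd(55, 125) = 5, gcd(60, 125) = 5, gcd(65, 125) = 5, gcd(70, 125) = 5, gcd(75, 125) = 25, gcd(80, 125) = 5, gcd(85, 125) = 5, gcd(90, 125) = 5, gcd(95, 125) = 5, gcd(100, 125) = 25, gcd(105, 125) = 5, gcd(110, 125) = 5, gcd(115, 125) = 5, gcd(120, 125) = 5.
All other a ∈ {1, ..., 124} have gcd(a, 125) = 1 and are units. So the nonzero zero-divisors are exactly the 24 values of a appearing in this scan.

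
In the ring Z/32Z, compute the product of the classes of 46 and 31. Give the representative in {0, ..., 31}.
18

Reduce the factors first: 46 ≡ 14 (mod 32), so 46 · 31 ≡ 14 · 31 (mod 32). 14 · 31 = 434. Dividing by 32: 434 = 13·32 + 18. So (46 · 31) mod 32 = 18.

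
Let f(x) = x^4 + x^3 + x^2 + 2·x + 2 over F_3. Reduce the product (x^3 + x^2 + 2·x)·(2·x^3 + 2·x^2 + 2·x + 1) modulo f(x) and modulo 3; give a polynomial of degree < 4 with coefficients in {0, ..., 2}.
Multiply as integer polynomials: a · b = 2·x^6 + 4·x^5 + 8·x^4 + 7·x^3 + 5·x^2 + 2·x. Reducing coefficients mod 3: a · b ≡ 2·x^6 + x^5 + 2·x^4 + x^3 + 2·x^2 + 2·x. Now divide by f(x) = x^4 + x^3 + x^2 + 2·x + 2 in F_3[x], eliminating the leading term at each step:
  leading term 2·x^6: subtract (2·x^2)·f(x) = 2·x^6 + 2·x^5 + 2·x^4 + x^3 + x^2, leaving 2·x^5 + x^2 + 2·x (coefficients mod 3)
  leading term 2·x^5: subtract (2·x)·f(x) = 2·x^5 + 2·x^4 + 2·x^3 + x^2 + x, leaving x^4 + x^3 + x (coefficients mod 3)
  leading term x^4: subtract (1)·f(x) = x^4 + x^3 + x^2 + 2·x + 2, leaving 2·x^2 + 2·x + 1 (coefficients mod 3)
The degree is now < 4, so this is the remainder. Hence a · b ≡ 2·x^2 + 2·x + 1 in F_3[x]/(f).

Final answer: a · b ≡ 2·x^2 + 2·x + 1 (mod f(x))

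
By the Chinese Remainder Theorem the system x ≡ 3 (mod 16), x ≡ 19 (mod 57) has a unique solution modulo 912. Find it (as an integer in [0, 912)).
x ≡ 19 (mod 912); the representative in [0, 912) is 19

The moduli 16, 57 are pairwise coprime, so by the CRT there is a unique solution mod 16·57 = 912.
Solve by successive substitution. Start with x ≡ 3 (mod 16).
  Combine with x ≡ 19 (mod 57): write x = 3 + 16·t and require 3 + 16·t ≡ 19 (mod 57), i.e. 16·t ≡ 19 − 3 ≡ 16 (mod 57). Since 16^(−1) ≡ 25 (mod 57), t ≡ 25·16 ≡ 1 (mod 57). So x ≡ 3 + 16·1 = 19 (mod 912).
Unique solution in [0, 912): x = 19.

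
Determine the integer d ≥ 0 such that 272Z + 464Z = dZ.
In the PID Z, (a, b) is generated by gcd(a, b). Compute gcd(464, 272) with the extended Euclidean algorithm, tracking rows (r, s, t) with s·464 + t·272 = r:
  row A: (464, 1, 0)   [1·464 + 0·272 = 464]
  row B: (272, 0, 1)   [0·464 + 1·272 = 272]
  464 = 1·272 + 192   → row C = row A − 1·row B = (192, 1, −1)   [check: 1·464 − 1·272 = 192]
  272 = 1·192 + 80   → row D = row B − 1·row C = (80, −1, 2)   [check: −1·464 + 2·272 = 80]
  192 = 2·80 + 32   → row E = row C − 2·row D = (32, 3, −5)   [check: 3·464 − 5·272 = 32]
  80 = 2·32 + 16   → row F = row D − 2·row E = (16, −7, 12)   [check: −7·464 + 12·272 = 16]
  32 = 2·16 + 0   → remainder 0, stop. gcd = 16 (last nonzero row F).
So gcd(272, 464) = 16, with Bézout identity −7·464 + 12·272 = 16. Containment (⊇): the Bézout identity exhibits 16 as an element of (272, 464), giving (16) ⊆ (272, 464). Containment (⊆): since 16 | 272 and 16 | 464 (272 = 16·17, 464 = 16·29), every Z-linear combination of 272 and 464 is divisible by 16, so (272, 464) ⊆ (16). Therefore (272, 464) = (16), d = 16.

Final answer: (272, 464) = (16); d = 16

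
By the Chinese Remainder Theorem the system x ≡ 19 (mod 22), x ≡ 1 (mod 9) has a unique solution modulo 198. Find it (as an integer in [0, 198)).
x ≡ 19 (mod 198); the representative in [0, 198) is 19

The moduli 22, 9 are pairwise coprime, so by the CRT there is a unique solution mod 22·9 = 198.
Solve by successive substitution. Start with x ≡ 19 (mod 22).
  Combine with x ≡ 1 (mod 9): write x = 19 + 22·t and require 19 + 22·t ≡ 1 (mod 9), i.e. 22·t ≡ 1 − 19 ≡ 0 (mod 9). Since 22^(−1) ≡ 7 (mod 9) (22 ≡ 4 (mod 9)), t ≡ 7·0 ≡ 0 (mod 9). So x ≡ 19 + 22·0 = 19 (mod 198).
Unique solution in [0, 198): x = 19.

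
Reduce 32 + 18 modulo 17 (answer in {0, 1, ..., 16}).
16

Reduce the summands first: 32 ≡ 15, 18 ≡ 1 (mod 17), so 32 + 18 ≡ 15 + 1 (mod 17). 15 + 1 = 16; 16 = 0·17 + 16, so (32 + 18) mod 17 = 16.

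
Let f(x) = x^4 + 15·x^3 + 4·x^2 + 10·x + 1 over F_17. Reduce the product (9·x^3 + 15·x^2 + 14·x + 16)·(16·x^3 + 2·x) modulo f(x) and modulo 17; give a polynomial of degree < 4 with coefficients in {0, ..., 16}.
a · b ≡ 14·x^3 + 12·x^2 + 2·x + 9 (mod f(x))

Multiply as integer polynomials: a · b = 144·x^6 + 240·x^5 + 242·x^4 + 286·x^3 + 28·x^2 + 32·x. Reducing coefficients mod 17: a · b ≡ 8·x^6 + 2·x^5 + 4·x^4 + 14·x^3 + 11·x^2 + 15·x. Now divide by f(x) = x^4 + 15·x^3 + 4·x^2 + 10·x + 1 in F_17[x], eliminating the leading term at each step:
  leading term 8·x^6: subtract (8·x^2)·f(x) = 8·x^6 + x^5 + 15·x^4 + 12·x^3 + 8·x^2, leaving x^5 + 6·x^4 + 2·x^3 + 3·x^2 + 15·x (coefficients mod 17)
  leading term x^5: subtract (x)·f(x) = x^5 + 15·x^4 + 4·x^3 + 10·x^2 + x, leaving 8·x^4 + 15·x^3 + 10·x^2 + 14·x (coefficients mod 17)
  leading term 8·x^4: subtract (8)·f(x) = 8·x^4 + x^3 + 15·x^2 + 12·x + 8, leaving 14·x^3 + 12·x^2 + 2·x + 9 (coefficients mod 17)
The degree is now < 4, so this is the remainder. Hence a · b ≡ 14·x^3 + 12·x^2 + 2·x + 9 in F_17[x]/(f).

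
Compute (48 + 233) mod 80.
Reduce the summands first: 233 ≡ 73 (mod 80), so 48 + 233 ≡ 48 + 73 (mod 80). 48 + 73 = 121; 121 = 1·80 + 41, so (48 + 233) mod 80 = 41.

Final answer: 41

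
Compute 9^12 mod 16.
Use repeated squaring. Binary(12) = 1100. Walk through the bits of the exponent 12 left-to-right: at each bit after the leading one, square the running value, then multiply by 9 if the bit is 1 (always reducing mod 16):
  bit 1 = 1 (leading): start with 9.
  bit 2 = 1: square 9^2 = 81 ≡ 1; bit is 1, so multiply 1·9 = 9 (mod 16).
  bit 3 = 0: square 9^2 = 81 ≡ 1 (mod 16).
  bit 4 = 0: square 1^2 = 1 (mod 16).
Final value: 9^12 ≡ 1 (mod 16).

Final answer: 1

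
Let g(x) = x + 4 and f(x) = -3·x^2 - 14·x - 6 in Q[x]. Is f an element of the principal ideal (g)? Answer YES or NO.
In Q[x] the ideal (g) consists of all multiples of g, so f ∈ (g) iff g | f, i.e. iff the remainder of f on division by g is 0. Divide f by g (g is monic, so eliminate the leading term of the running remainder at each step):
  leading term -3·x^2: subtract (-3·x)·g(x) = -3·x^2 - 12·x, leaving -2·x - 6
  leading term -2·x: subtract (-2)·g(x) = -2·x - 8, leaving 2
The remainder r(x) = 2 ≠ 0 (and deg r < deg g), so g ∤ f, i.e. f ∉ (g).

Final answer: NO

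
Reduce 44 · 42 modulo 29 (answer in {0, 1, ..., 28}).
21

Reduce the factors first: 44 ≡ 15, 42 ≡ 13 (mod 29), so 44 · 42 ≡ 15 · 13 (mod 29). 15 · 13 = 195. Dividing by 29: 195 = 6·29 + 21. So (44 · 42) mod 29 = 21.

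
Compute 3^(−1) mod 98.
Apply the extended Euclidean algorithm to (98, 3), tracking rows (r, s, t) with s·98 + t·3 = r. Each division r_prev = q·r_cur + r_new produces the new row as (previous row) − q·(current row):
  row A: (98, 1, 0)   [1·98 + 0·3 = 98]
  row B: (3, 0, 1)   [0·98 + 1·3 = 3]
  98 = 32·3 + 2   → row C = row A − 32·row B = (2, 1, −32)   [check: 1·98 − 32·3 = 2]
  3 = 1·2 + 1   → row D = row B − 1·row C = (1, −1, 33)   [check: −1·98 + 33·3 = 1]
  2 = 2·1 + 0   → remainder 0, stop. gcd = 1 (last nonzero row D).
The gcd is 1, so 3 is invertible mod 98. The last nonzero row gives −1·98 + 33·3 = 1, so t = 33. So 3^(−1) ≡ 33 (mod 98). Verify: 3 · 33 = 99 ≡ 1 (mod 98). ✓

Final answer: 3^(−1) ≡ 33 (mod 98)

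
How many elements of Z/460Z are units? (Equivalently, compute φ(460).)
An element a ∈ Z/460Z is a unit iff gcd(a, 460) = 1, so the number of units is φ(460). φ is multiplicative, with φ(p^e) = p^e − p^(e−1). Factorise 460 = 2^2 · 5 · 23. Then
  φ(460) = (2^2 − 2^1) · (5 − 1) · (23 − 1) = 2 · 4 · 22 = 176.

Final answer: Z/460Z has φ(460) = 176 units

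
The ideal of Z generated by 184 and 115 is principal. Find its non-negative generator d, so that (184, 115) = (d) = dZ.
In the PID Z, (a, b) is generated by gcd(a, b). Compute gcd(184, 115) with the extended Euclidean algorithm, tracking rows (r, s, t) with s·184 + t·115 = r:
  row A: (184, 1, 0)   [1·184 + 0·115 = 184]
  row B: (115, 0, 1)   [0·184 + 1·115 = 115]
  184 = 1·115 + 69   → row C = row A − 1·row B = (69, 1, −1)   [check: 1·184 − 1·115 = 69]
  115 = 1·69 + 46   → row D = row B − 1·row C = (46, −1, 2)   [check: −1·184 + 2·115 = 46]
  69 = 1·46 + 23   → row E = row C − 1·row D = (23, 2, −3)   [check: 2·184 − 3·115 = 23]
  46 = 2·23 + 0   → remainder 0, stop. gcd = 23 (last nonzero row E).
So gcd(184, 115) = 23, with Bézout identity 2·184 − 3·115 = 23. Containment (⊇): the Bézout identity exhibits 23 as an element of (184, 115), giving (23) ⊆ (184, 115). Containment (⊆): since 23 | 184 and 23 | 115 (184 = 23·8, 115 = 23·5), every Z-linear combination of 184 and 115 is divisible by 23, so (184, 115) ⊆ (23). Therefore (184, 115) = (23), d = 23.

Final answer: (184, 115) = (23); d = 23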